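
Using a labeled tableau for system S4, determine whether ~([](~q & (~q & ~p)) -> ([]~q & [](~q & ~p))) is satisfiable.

1. ~([](~q & (~q & ~p)) -> ([]~q & [](~q & ~p))), w0
2. [](~q & (~q & ~p)), w0
3. ~([]~q & [](~q & ~p)), w0
4. ~q & (~q & ~p), w0
5. ~q, w0
6. ~q & ~p, w0
7. ~p, w0
8. ~[](~q & ~p), w0
9. ~(~q & ~p), w1
10. ~q & (~q & ~p), w1
11. ~q, w1
12. ~q & ~p, w1
13. ~p, w1
14. p, w1
Accessibility: w0Rw0, w0Rw1, w1Rw1
Branch closes: p and ~p both at w1.
(One branch shown.) All branches close.

No, unsatisfiable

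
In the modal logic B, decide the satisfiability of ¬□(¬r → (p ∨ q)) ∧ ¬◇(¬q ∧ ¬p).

Unsatisfiable (every branch closes)

1. ¬□(¬r → (p ∨ q)) ∧ ¬◇(¬q ∧ ¬p), w0
2. ¬□(¬r → (p ∨ q)), w0
3. ¬◇(¬q ∧ ¬p), w0
4. ¬(¬q ∧ ¬p), w0
5. p, w0
6. ¬(¬r → (p ∨ q)), w1
7. ¬r, w1
8. ¬(p ∨ q), w1
9. ¬p, w1
10. ¬q, w1
11. ¬(¬q ∧ ¬p), w1
12. p, w1
Accessibility: w0Rw0, w0Rw1, w1Rw0, w1Rw1
Branch closes: p and ¬p both at w1.
(One branch shown.) All branches close.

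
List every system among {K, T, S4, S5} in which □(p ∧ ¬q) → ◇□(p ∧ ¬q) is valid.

K-tableau for the negation ¬(□(p ∧ ¬q) → ◇□(p ∧ ¬q)):
1. ¬(□(p ∧ ¬q) → ◇□(p ∧ ¬q)), w0
2. □(p ∧ ¬q), w0
3. ¬◇□(p ∧ ¬q), w0
Complete open branch: countermodel on a K-frame, so not valid in K.
T-tableau for the negation ¬(□(p ∧ ¬q) → ◇□(p ∧ ¬q)):
1. ¬(□(p ∧ ¬q) → ◇□(p ∧ ¬q)), w0
2. □(p ∧ ¬q), w0
3. ¬◇□(p ∧ ¬q), w0
4. p ∧ ¬q, w0
5. p, w0
6. ¬q, w0
7. ¬□(p ∧ ¬q), w0
8. ¬(p ∧ ¬q), w1
9. p ∧ ¬q, w1
10. p, w1
11. ¬q, w1
12. ¬□(p ∧ ¬q), w1
13. q, w1
Accessibility: w0Rw0, w0Rw1, w1Rw1
Branch closes: q and ¬q both at w1.
Every branch closes (one shown): valid in T, hence also in S4, S5 (every theorem of T is a theorem of S4 and S5).

T, S4, S5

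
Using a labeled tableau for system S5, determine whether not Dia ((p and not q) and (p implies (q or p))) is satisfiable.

Yes, satisfiable

1. not Dia ((p and not q) and (p implies (q or p))), 0
2. not ((p and not q) and (p implies (q or p))), 0
3. not (p and not q), 0
4. q, 0
Accessibility: 0R0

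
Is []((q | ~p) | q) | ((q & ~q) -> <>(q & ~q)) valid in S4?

Yes, valid

Tableau for the negation ~([]((q | ~p) | q) | ((q & ~q) -> <>(q & ~q))):
1. ~([]((q | ~p) | q) | ((q & ~q) -> <>(q & ~q))), u
2. ~[]((q | ~p) | q), u   [~|-rule on 1]
3. ~((q & ~q) -> <>(q & ~q)), u   [~|-rule on 1]
4. q & ~q, u   [~->-rule on 3]
5. ~<>(q & ~q), u   [~->-rule on 3]
6. q, u   [&-rule on 4]
7. ~q, u   [&-rule on 4]
Accessibility: uRu
Branch closes: q and ~q both at u.
Every branch of the negation's tableau closes; the branch above is one of them.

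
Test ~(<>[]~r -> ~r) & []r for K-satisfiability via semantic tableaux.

Satisfiable

1. ~(<>[]~r -> ~r) & []r, u
2. ~(<>[]~r -> ~r), u   [&-rule on 1]
3. []r, u   [&-rule on 1]
4. <>[]~r, u   [~->-rule on 2]
5. r, u   [~->-rule on 2]
6. []~r, v   [<>-rule on 4: fresh world v, uRv]
7. r, v   [[]-rule on 3 via uRv]
Accessibility: uRv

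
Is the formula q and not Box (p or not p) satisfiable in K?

1. q and not Box (p or not p), u
2. q, u   [and-rule on 1]
3. not Box (p or not p), u   [and-rule on 1]
4. not (p or not p), v   [neg-Box-rule on 3: fresh world v, uRv]
5. not p, v   [neg-or-rule on 4]
6. p, v   [neg-or-rule on 4]
Accessibility: uRv
Branch closes: p and not p both at v.
(One branch shown.) All branches close.

No, unsatisfiable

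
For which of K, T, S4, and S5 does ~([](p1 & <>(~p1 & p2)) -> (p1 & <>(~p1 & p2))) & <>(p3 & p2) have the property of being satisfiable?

K

T-tableau for the formula:
1. ~([](p1 & <>(~p1 & p2)) -> (p1 & <>(~p1 & p2))) & <>(p3 & p2), u
2. ~([](p1 & <>(~p1 & p2)) -> (p1 & <>(~p1 & p2))), u   [&-rule on 1]
3. <>(p3 & p2), u   [&-rule on 1]
4. [](p1 & <>(~p1 & p2)), u   [~->-rule on 2]
5. ~(p1 & <>(~p1 & p2)), u   [~->-rule on 2]
6. p1 & <>(~p1 & p2), u   [[]-rule on 4 via uRu]
7. p1, u   [&-rule on 6]
8. <>(~p1 & p2), u   [&-rule on 6]
9. ~<>(~p1 & p2), u   [~&-rule on 5 (branches; this branch)]
10. ~(~p1 & p2), u   [~<>-rule on 9 via uRu]
11. ~p2, u   [~&-rule on 10 (branches; this branch)]
12. p3 & p2, v   [<>-rule on 3: fresh world v, uRv]
13. p3, v   [&-rule on 12]
14. p2, v   [&-rule on 12]
15. p1 & <>(~p1 & p2), v   [[]-rule on 4 via uRv]
16. p1, v   [&-rule on 15]
17. <>(~p1 & p2), v   [&-rule on 15]
18. ~(~p1 & p2), v   [~<>-rule on 9 via uRv]
19. ~p1 & p2, w   [<>-rule on 8: fresh world w, uRw]
20. ~p1, w   [&-rule on 19]
21. p2, w   [&-rule on 19]
22. p1 & <>(~p1 & p2), w   [[]-rule on 4 via uRw]
23. p1, w   [&-rule on 22]
24. <>(~p1 & p2), w   [&-rule on 22]
Accessibility: uRu, uRv, uRw, vRv, wRw
Branch closes: p1 and ~p1 both at w.
Every branch closes (one shown): unsatisfiable in T, hence also in S4, S5 (every S4/S5-frame is a T-frame).
K-tableau for the formula:
1. ~([](p1 & <>(~p1 & p2)) -> (p1 & <>(~p1 & p2))) & <>(p3 & p2), u
2. ~([](p1 & <>(~p1 & p2)) -> (p1 & <>(~p1 & p2))), u   [&-rule on 1]
3. <>(p3 & p2), u   [&-rule on 1]
4. [](p1 & <>(~p1 & p2)), u   [~->-rule on 2]
5. ~(p1 & <>(~p1 & p2)), u   [~->-rule on 2]
6. ~<>(~p1 & p2), u   [~&-rule on 5 (branches; this branch)]
7. p3 & p2, v   [<>-rule on 3: fresh world v, uRv]
8. p3, v   [&-rule on 7]
9. p2, v   [&-rule on 7]
10. p1 & <>(~p1 & p2), v   [[]-rule on 4 via uRv]
11. p1, v   [&-rule on 10]
12. <>(~p1 & p2), v   [&-rule on 10]
13. ~(~p1 & p2), v   [~<>-rule on 6 via uRv]
14. ~p1 & p2, w   [<>-rule on 12: fresh world w, vRw]
15. ~p1, w   [&-rule on 14]
16. p2, w   [&-rule on 14]
Accessibility: uRv, vRw
Complete open branch: satisfiable in K.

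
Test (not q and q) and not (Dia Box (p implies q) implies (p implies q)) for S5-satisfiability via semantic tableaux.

1. (not q and q) and not (Dia Box (p implies q) implies (p implies q)), 0
2. not q and q, 0
3. not (Dia Box (p implies q) implies (p implies q)), 0
4. not q, 0
5. q, 0
Accessibility: 0R0
Branch closes: q and not q both at 0.
All branches of the tableau close; one closing branch shown above.

Unsatisfiable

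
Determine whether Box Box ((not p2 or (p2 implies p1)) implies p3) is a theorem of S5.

Not valid

Tableau for the negation not Box Box ((not p2 or (p2 implies p1)) implies p3):
1. not Box Box ((not p2 or (p2 implies p1)) implies p3), 0
2. not Box ((not p2 or (p2 implies p1)) implies p3), 1   [neg-Box-rule on 1: fresh world 1, 0R1]
3. not ((not p2 or (p2 implies p1)) implies p3), 2   [neg-Box-rule on 2: fresh world 2, 1R2]
4. not p2 or (p2 implies p1), 2   [neg-implies-rule on 3]
5. not p3, 2   [neg-implies-rule on 3]
6. p2 implies p1, 2   [or-rule on 4 (branches; this branch)]
7. p1, 2   [implies-rule on 6 (branches; this branch)]
Accessibility: 0R0, 0R1, 0R2, 1R0, 1R1, 1R2, 2R0, 2R1, 2R2
The negation has an open branch (countermodel exists).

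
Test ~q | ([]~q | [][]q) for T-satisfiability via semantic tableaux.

1. ~q | ([]~q | [][]q), u
2. []~q | [][]q, u
3. [][]q, u
4. []q, u
5. q, u
Accessibility: uRu

Yes, satisfiable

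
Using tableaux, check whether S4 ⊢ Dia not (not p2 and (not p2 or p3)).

Invalid (countermodel exists)

Tableau for the negation not Dia not (not p2 and (not p2 or p3)):
1. not Dia not (not p2 and (not p2 or p3)), 0
2. not p2 and (not p2 or p3), 0
3. not p2, 0
4. not p2 or p3, 0
5. p3, 0
Accessibility: 0R0
The negation has an open branch (countermodel exists).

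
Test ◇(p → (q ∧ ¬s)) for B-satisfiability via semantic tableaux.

Satisfiable (open branch found)

1. ◇(p → (q ∧ ¬s)), w0
2. p → (q ∧ ¬s), w1
3. q ∧ ¬s, w1
4. q, w1
5. ¬s, w1
Accessibility: w0Rw0, w0Rw1, w1Rw0, w1Rw1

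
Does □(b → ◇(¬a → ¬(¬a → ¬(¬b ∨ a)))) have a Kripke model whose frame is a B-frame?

Yes, satisfiable

1. □(b → ◇(¬a → ¬(¬a → ¬(¬b ∨ a)))), 0
2. b → ◇(¬a → ¬(¬a → ¬(¬b ∨ a))), 0   [□-rule on 1 via 0R0]
3. ◇(¬a → ¬(¬a → ¬(¬b ∨ a))), 0   [→-rule on 2 (branches; this branch)]
4. ¬a → ¬(¬a → ¬(¬b ∨ a)), 1   [◇-rule on 3: fresh world 1, 0R1]
5. b → ◇(¬a → ¬(¬a → ¬(¬b ∨ a))), 1   [□-rule on 1 via 0R1]
6. ¬(¬a → ¬(¬b ∨ a)), 1   [→-rule on 4 (branches; this branch)]
7. ¬a, 1   [¬→-rule on 6]
8. ¬b ∨ a, 1   [¬→-rule on 6]
9. ◇(¬a → ¬(¬a → ¬(¬b ∨ a))), 1   [→-rule on 5 (branches; this branch)]
10. ¬b, 1   [∨-rule on 8 (branches; this branch)]
11. ¬a → ¬(¬a → ¬(¬b ∨ a)), 2   [◇-rule on 9: fresh world 2, 1R2]
12. ¬(¬a → ¬(¬b ∨ a)), 2   [→-rule on 11 (branches; this branch)]
13. ¬a, 2   [¬→-rule on 12]
14. ¬b ∨ a, 2   [¬→-rule on 12]
15. ¬b, 2   [∨-rule on 14 (branches; this branch)]
Accessibility: 0R0, 0R1, 1R0, 1R1, 1R2, 2R1, 2R2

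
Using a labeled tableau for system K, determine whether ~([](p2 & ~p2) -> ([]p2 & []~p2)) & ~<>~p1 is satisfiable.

Unsatisfiable (every branch closes)

1. ~([](p2 & ~p2) -> ([]p2 & []~p2)) & ~<>~p1, 0
2. ~([](p2 & ~p2) -> ([]p2 & []~p2)), 0
3. ~<>~p1, 0
4. [](p2 & ~p2), 0
5. ~([]p2 & []~p2), 0
6. ~[]~p2, 0
7. p2, 1
8. p1, 1
9. p2 & ~p2, 1
10. ~p2, 1
Accessibility: 0R1
Branch closes: p2 and ~p2 both at 1.
(One branch shown.) All branches close.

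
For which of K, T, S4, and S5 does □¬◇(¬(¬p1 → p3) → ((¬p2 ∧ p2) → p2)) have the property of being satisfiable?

K

T-tableau for the formula:
1. □¬◇(¬(¬p1 → p3) → ((¬p2 ∧ p2) → p2)), 0
2. ¬◇(¬(¬p1 → p3) → ((¬p2 ∧ p2) → p2)), 0   [□-rule on 1 via 0R0]
3. ¬(¬(¬p1 → p3) → ((¬p2 ∧ p2) → p2)), 0   [¬◇-rule on 2 via 0R0]
4. ¬(¬p1 → p3), 0   [¬→-rule on 3]
5. ¬((¬p2 ∧ p2) → p2), 0   [¬→-rule on 3]
6. ¬p1, 0   [¬→-rule on 4]
7. ¬p3, 0   [¬→-rule on 4]
8. ¬p2 ∧ p2, 0   [¬→-rule on 5]
9. ¬p2, 0   [¬→-rule on 5]
10. p2, 0   [∧-rule on 8]
Accessibility: 0R0
Branch closes: p2 and ¬p2 both at 0.
Every branch closes (one shown): unsatisfiable in T, hence also in S4, S5 (every S4/S5-frame is a T-frame).
K-tableau for the formula:
1. □¬◇(¬(¬p1 → p3) → ((¬p2 ∧ p2) → p2)), 0
Complete open branch: satisfiable in K.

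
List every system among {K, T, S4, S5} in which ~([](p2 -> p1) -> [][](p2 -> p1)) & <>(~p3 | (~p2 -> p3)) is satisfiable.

S4-tableau for the formula:
1. ~([](p2 -> p1) -> [][](p2 -> p1)) & <>(~p3 | (~p2 -> p3)), 0
2. ~([](p2 -> p1) -> [][](p2 -> p1)), 0   [&-rule on 1]
3. <>(~p3 | (~p2 -> p3)), 0   [&-rule on 1]
4. [](p2 -> p1), 0   [~->-rule on 2]
5. ~[][](p2 -> p1), 0   [~->-rule on 2]
6. p2 -> p1, 0   [[]-rule on 4 via 0R0]
7. p1, 0   [->-rule on 6 (branches; this branch)]
8. ~p3 | (~p2 -> p3), 1   [<>-rule on 3: fresh world 1, 0R1]
9. p2 -> p1, 1   [[]-rule on 4 via 0R1]
10. ~p2 -> p3, 1   [|-rule on 8 (branches; this branch)]
11. p1, 1   [->-rule on 9 (branches; this branch)]
12. p3, 1   [->-rule on 10 (branches; this branch)]
13. ~[](p2 -> p1), 2   [~[]-rule on 5: fresh world 2, 0R2]
14. p2 -> p1, 2   [[]-rule on 4 via 0R2]
15. p1, 2   [->-rule on 14 (branches; this branch)]
16. ~(p2 -> p1), 3   [~[]-rule on 13: fresh world 3, 2R3]
17. p2, 3   [~->-rule on 16]
18. ~p1, 3   [~->-rule on 16]
19. p2 -> p1, 3   [[]-rule on 4 via 0R3]
20. p1, 3   [->-rule on 19 (branches; this branch)]
Accessibility: 0R0, 0R1, 0R2, 0R3, 1R1, 2R2, 2R3, 3R3
Branch closes: p1 and ~p1 both at 3.
Every branch closes (one shown): unsatisfiable in S4, hence also in S5 (every S5-frame is an S4-frame).
T-tableau for the formula:
1. ~([](p2 -> p1) -> [][](p2 -> p1)) & <>(~p3 | (~p2 -> p3)), 0
2. ~([](p2 -> p1) -> [][](p2 -> p1)), 0   [&-rule on 1]
3. <>(~p3 | (~p2 -> p3)), 0   [&-rule on 1]
4. [](p2 -> p1), 0   [~->-rule on 2]
5. ~[][](p2 -> p1), 0   [~->-rule on 2]
6. p2 -> p1, 0   [[]-rule on 4 via 0R0]
7. p1, 0   [->-rule on 6 (branches; this branch)]
8. ~p3 | (~p2 -> p3), 1   [<>-rule on 3: fresh world 1, 0R1]
9. p2 -> p1, 1   [[]-rule on 4 via 0R1]
10. ~p2 -> p3, 1   [|-rule on 8 (branches; this branch)]
11. p1, 1   [->-rule on 9 (branches; this branch)]
12. p3, 1   [->-rule on 10 (branches; this branch)]
13. ~[](p2 -> p1), 2   [~[]-rule on 5: fresh world 2, 0R2]
14. p2 -> p1, 2   [[]-rule on 4 via 0R2]
15. p1, 2   [->-rule on 14 (branches; this branch)]
16. ~(p2 -> p1), 3   [~[]-rule on 13: fresh world 3, 2R3]
17. p2, 3   [~->-rule on 16]
18. ~p1, 3   [~->-rule on 16]
Accessibility: 0R0, 0R1, 0R2, 1R1, 2R2, 2R3, 3R3
Complete open branch: satisfiable in T, hence also in K (this T-model is also a K-model).

K, T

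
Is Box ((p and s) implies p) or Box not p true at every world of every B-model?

Tableau for the negation not (Box ((p and s) implies p) or Box not p):
1. not (Box ((p and s) implies p) or Box not p), u
2. not Box ((p and s) implies p), u
3. not Box not p, u
4. not ((p and s) implies p), v
5. p and s, v
6. not p, v
7. p, v
8. s, v
Accessibility: uRu, uRv, vRu, vRv
Branch closes: p and not p both at v.
Every branch of the negation's tableau closes; the branch above is one of them.

Valid in B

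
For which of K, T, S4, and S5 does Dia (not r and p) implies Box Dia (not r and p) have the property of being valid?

S5-tableau for the negation not (Dia (not r and p) implies Box Dia (not r and p)):
1. not (Dia (not r and p) implies Box Dia (not r and p)), w0
2. Dia (not r and p), w0
3. not Box Dia (not r and p), w0
4. not r and p, w1
5. not r, w1
6. p, w1
7. not Dia (not r and p), w2
8. not (not r and p), w0
9. not (not r and p), w1
10. not (not r and p), w2
11. not p, w0
12. not p, w1
Accessibility: w0Rw0, w0Rw1, w0Rw2, w1Rw0, w1Rw1, w1Rw2, w2Rw0, w2Rw1, w2Rw2
Branch closes: p and not p both at w1.
Every branch closes (one shown): valid in S5.
S4-tableau for the negation not (Dia (not r and p) implies Box Dia (not r and p)):
1. not (Dia (not r and p) implies Box Dia (not r and p)), w0
2. Dia (not r and p), w0
3. not Box Dia (not r and p), w0
4. not r and p, w1
5. not r, w1
6. p, w1
7. not Dia (not r and p), w2
8. not (not r and p), w2
9. not p, w2
Accessibility: w0Rw0, w0Rw1, w0Rw2, w1Rw1, w2Rw2
Complete open branch: countermodel on an S4-frame, so not valid in S4, nor in K, T (the same frame is also a K-frame and a T-frame).

S5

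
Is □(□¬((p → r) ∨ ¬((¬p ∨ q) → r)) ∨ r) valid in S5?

No, not valid

Tableau for the negation ¬□(□¬((p → r) ∨ ¬((¬p ∨ q) → r)) ∨ r):
1. ¬□(□¬((p → r) ∨ ¬((¬p ∨ q) → r)) ∨ r), w0
2. ¬(□¬((p → r) ∨ ¬((¬p ∨ q) → r)) ∨ r), w1
3. ¬□¬((p → r) ∨ ¬((¬p ∨ q) → r)), w1
4. ¬r, w1
5. (p → r) ∨ ¬((¬p ∨ q) → r), w2
6. ¬((¬p ∨ q) → r), w2
7. ¬p ∨ q, w2
8. ¬r, w2
9. q, w2
Accessibility: w0Rw0, w0Rw1, w0Rw2, w1Rw0, w1Rw1, w1Rw2, w2Rw0, w2Rw1, w2Rw2
The negation has an open branch (countermodel exists).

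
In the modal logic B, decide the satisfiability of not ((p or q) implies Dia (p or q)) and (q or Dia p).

Unsatisfiable

1. not ((p or q) implies Dia (p or q)) and (q or Dia p), 0
2. not ((p or q) implies Dia (p or q)), 0
3. q or Dia p, 0
4. p or q, 0
5. not Dia (p or q), 0
6. not (p or q), 0
7. not p, 0
8. not q, 0
9. Dia p, 0
10. q, 0
Accessibility: 0R0
Branch closes: q and not q both at 0.
Every branch closes; the branch above is one of them.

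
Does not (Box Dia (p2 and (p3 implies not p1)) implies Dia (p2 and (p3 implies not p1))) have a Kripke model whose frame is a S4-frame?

Unsatisfiable

1. not (Box Dia (p2 and (p3 implies not p1)) implies Dia (p2 and (p3 implies not p1))), u
2. Box Dia (p2 and (p3 implies not p1)), u
3. not Dia (p2 and (p3 implies not p1)), u
4. Dia (p2 and (p3 implies not p1)), u
5. not (p2 and (p3 implies not p1)), u
6. not (p3 implies not p1), u
7. p3, u
8. p1, u
9. p2 and (p3 implies not p1), v
10. p2, v
11. p3 implies not p1, v
12. Dia (p2 and (p3 implies not p1)), v
13. not (p2 and (p3 implies not p1)), v
14. not p1, v
15. not (p3 implies not p1), v
16. p3, v
17. p1, v
Accessibility: uRu, uRv, vRv
Branch closes: p1 and not p1 both at v.
Every branch closes; the branch above is one of them.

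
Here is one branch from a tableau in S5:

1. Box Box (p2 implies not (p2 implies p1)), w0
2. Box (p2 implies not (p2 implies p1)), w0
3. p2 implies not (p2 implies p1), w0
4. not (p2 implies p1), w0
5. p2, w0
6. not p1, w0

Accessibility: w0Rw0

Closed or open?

There is no literal clash: for every atom and world, at most one sign appears.

Not closed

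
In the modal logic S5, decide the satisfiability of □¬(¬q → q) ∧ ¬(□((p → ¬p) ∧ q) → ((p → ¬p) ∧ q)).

1. □¬(¬q → q) ∧ ¬(□((p → ¬p) ∧ q) → ((p → ¬p) ∧ q)), u
2. □¬(¬q → q), u
3. ¬(□((p → ¬p) ∧ q) → ((p → ¬p) ∧ q)), u
4. □((p → ¬p) ∧ q), u
5. ¬((p → ¬p) ∧ q), u
6. ¬(¬q → q), u
7. ¬q, u
8. (p → ¬p) ∧ q, u
9. p → ¬p, u
10. q, u
Accessibility: uRu
Branch closes: q and ¬q both at u.
All branches of the tableau close; one closing branch shown above.

No, unsatisfiable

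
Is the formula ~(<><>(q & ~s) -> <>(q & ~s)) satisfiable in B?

1. ~(<><>(q & ~s) -> <>(q & ~s)), w0
2. <><>(q & ~s), w0
3. ~<>(q & ~s), w0
4. ~(q & ~s), w0
5. s, w0
6. <>(q & ~s), w1
7. ~(q & ~s), w1
8. s, w1
9. q & ~s, w2
10. q, w2
11. ~s, w2
Accessibility: w0Rw0, w0Rw1, w1Rw0, w1Rw1, w1Rw2, w2Rw1, w2Rw2

Yes, satisfiable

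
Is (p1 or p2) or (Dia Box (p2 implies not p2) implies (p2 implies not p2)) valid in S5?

Tableau for the negation not ((p1 or p2) or (Dia Box (p2 implies not p2) implies (p2 implies not p2))):
1. not ((p1 or p2) or (Dia Box (p2 implies not p2) implies (p2 implies not p2))), 0
2. not (p1 or p2), 0
3. not (Dia Box (p2 implies not p2) implies (p2 implies not p2)), 0
4. not p1, 0
5. not p2, 0
6. Dia Box (p2 implies not p2), 0
7. not (p2 implies not p2), 0
8. p2, 0
Accessibility: 0R0
Branch closes: p2 and not p2 both at 0.
Every branch of the negation's tableau closes; the branch above is one of them.

Valid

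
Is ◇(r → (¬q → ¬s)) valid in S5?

Invalid (countermodel exists)

Tableau for the negation ¬◇(r → (¬q → ¬s)):
1. ¬◇(r → (¬q → ¬s)), u
2. ¬(r → (¬q → ¬s)), u
3. r, u
4. ¬(¬q → ¬s), u
5. ¬q, u
6. s, u
Accessibility: uRu
The negation has an open branch (countermodel exists).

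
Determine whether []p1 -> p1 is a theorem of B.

Tableau for the negation ~([]p1 -> p1):
1. ~([]p1 -> p1), 0
2. []p1, 0
3. ~p1, 0
4. p1, 0
Accessibility: 0R0
Branch closes: p1 and ~p1 both at 0.
Every branch of the negation's tableau closes; the branch above is one of them.

Yes, valid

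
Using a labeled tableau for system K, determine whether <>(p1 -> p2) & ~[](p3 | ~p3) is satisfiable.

No, unsatisfiable

1. <>(p1 -> p2) & ~[](p3 | ~p3), w0
2. <>(p1 -> p2), w0   [&-rule on 1]
3. ~[](p3 | ~p3), w0   [&-rule on 1]
4. p1 -> p2, w1   [<>-rule on 2: fresh world w1, w0Rw1]
5. p2, w1   [->-rule on 4 (branches; this branch)]
6. ~(p3 | ~p3), w2   [~[]-rule on 3: fresh world w2, w0Rw2]
7. ~p3, w2   [~|-rule on 6]
8. p3, w2   [~|-rule on 6]
Accessibility: w0Rw1, w0Rw2
Branch closes: p3 and ~p3 both at w2.
(One branch shown.) All branches close.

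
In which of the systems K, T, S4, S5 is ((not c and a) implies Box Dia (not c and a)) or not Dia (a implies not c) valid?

S5

S5-tableau for the negation not (((not c and a) implies Box Dia (not c and a)) or not Dia (a implies not c)):
1. not (((not c and a) implies Box Dia (not c and a)) or not Dia (a implies not c)), u
2. not ((not c and a) implies Box Dia (not c and a)), u
3. Dia (a implies not c), u
4. not c and a, u
5. not Box Dia (not c and a), u
6. not c, u
7. a, u
8. a implies not c, v
9. not c, v
10. not Dia (not c and a), w
11. not (not c and a), u
12. not (not c and a), v
13. not (not c and a), w
14. not a, u
Accessibility: uRu, uRv, uRw, vRu, vRv, vRw, wRu, wRv, wRw
Branch closes: a and not a both at u.
Every branch closes (one shown): valid in S5.
S4-tableau for the negation not (((not c and a) implies Box Dia (not c and a)) or not Dia (a implies not c)):
1. not (((not c and a) implies Box Dia (not c and a)) or not Dia (a implies not c)), u
2. not ((not c and a) implies Box Dia (not c and a)), u
3. Dia (a implies not c), u
4. not c and a, u
5. not Box Dia (not c and a), u
6. not c, u
7. a, u
8. a implies not c, v
9. not c, v
10. not Dia (not c and a), w
11. not (not c and a), w
12. not a, w
Accessibility: uRu, uRv, uRw, vRv, wRw
Complete open branch: countermodel on an S4-frame, so not valid in S4, nor in K, T (the same frame is also a K-frame and a T-frame).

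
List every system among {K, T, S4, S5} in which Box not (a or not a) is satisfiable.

T-tableau for the formula:
1. Box not (a or not a), w0
2. not (a or not a), w0
3. not a, w0
4. a, w0
Accessibility: w0Rw0
Branch closes: a and not a both at w0.
Every branch closes (one shown): unsatisfiable in T, hence also in S4, S5 (every S4/S5-frame is a T-frame).
K-tableau for the formula:
1. Box not (a or not a), w0
Complete open branch: satisfiable in K.

K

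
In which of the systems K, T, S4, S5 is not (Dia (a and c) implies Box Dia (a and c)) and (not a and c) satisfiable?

K, T, S4

S5-tableau for the formula:
1. not (Dia (a and c) implies Box Dia (a and c)) and (not a and c), 0
2. not (Dia (a and c) implies Box Dia (a and c)), 0
3. not a and c, 0
4. Dia (a and c), 0
5. not Box Dia (a and c), 0
6. not a, 0
7. c, 0
8. a and c, 1
9. a, 1
10. c, 1
11. not Dia (a and c), 2
12. not (a and c), 0
13. not (a and c), 1
14. not (a and c), 2
15. not c, 1
Accessibility: 0R0, 0R1, 0R2, 1R0, 1R1, 1R2, 2R0, 2R1, 2R2
Branch closes: c and not c both at 1.
Every branch closes (one shown): unsatisfiable in S5.
S4-tableau for the formula:
1. not (Dia (a and c) implies Box Dia (a and c)) and (not a and c), 0
2. not (Dia (a and c) implies Box Dia (a and c)), 0
3. not a and c, 0
4. Dia (a and c), 0
5. not Box Dia (a and c), 0
6. not a, 0
7. c, 0
8. a and c, 1
9. a, 1
10. c, 1
11. not Dia (a and c), 2
12. not (a and c), 2
13. not c, 2
Accessibility: 0R0, 0R1, 0R2, 1R1, 2R2
Complete open branch: satisfiable in S4, hence also in K, T (this S4-model is also a K-model and a T-model).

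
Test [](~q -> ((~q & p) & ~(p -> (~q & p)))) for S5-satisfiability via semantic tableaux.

1. [](~q -> ((~q & p) & ~(p -> (~q & p)))), w0
2. ~q -> ((~q & p) & ~(p -> (~q & p))), w0
3. q, w0
Accessibility: w0Rw0

Satisfiable (open branch found)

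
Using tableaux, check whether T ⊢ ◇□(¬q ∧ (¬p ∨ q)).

Invalid (countermodel exists)

Tableau for the negation ¬◇□(¬q ∧ (¬p ∨ q)):
1. ¬◇□(¬q ∧ (¬p ∨ q)), u
2. ¬□(¬q ∧ (¬p ∨ q)), u   [¬◇-rule on 1 via uRu]
3. ¬(¬q ∧ (¬p ∨ q)), v   [¬□-rule on 2: fresh world v, uRv]
4. ¬□(¬q ∧ (¬p ∨ q)), v   [¬◇-rule on 1 via uRv]
5. ¬(¬p ∨ q), v   [¬∧-rule on 3 (branches; this branch)]
6. p, v   [¬∨-rule on 5]
7. ¬q, v   [¬∨-rule on 5]
8. ¬(¬q ∧ (¬p ∨ q)), w   [¬□-rule on 4: fresh world w, vRw]
9. ¬(¬p ∨ q), w   [¬∧-rule on 8 (branches; this branch)]
10. p, w   [¬∨-rule on 9]
11. ¬q, w   [¬∨-rule on 9]
Accessibility: uRu, uRv, vRv, vRw, wRw
The negation has an open branch (countermodel exists).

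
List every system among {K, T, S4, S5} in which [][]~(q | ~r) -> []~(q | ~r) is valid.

T, S4, S5

T-tableau for the negation ~([][]~(q | ~r) -> []~(q | ~r)):
1. ~([][]~(q | ~r) -> []~(q | ~r)), u
2. [][]~(q | ~r), u
3. ~[]~(q | ~r), u
4. []~(q | ~r), u
5. ~(q | ~r), u
6. ~q, u
7. r, u
8. q | ~r, v
9. []~(q | ~r), v
10. ~(q | ~r), v
11. ~q, v
12. r, v
13. ~r, v
Accessibility: uRu, uRv, vRv
Branch closes: r and ~r both at v.
Every branch closes (one shown): valid in T, hence also in S4, S5 (every theorem of T is a theorem of S4 and S5).
K-tableau for the negation ~([][]~(q | ~r) -> []~(q | ~r)):
1. ~([][]~(q | ~r) -> []~(q | ~r)), u
2. [][]~(q | ~r), u
3. ~[]~(q | ~r), u
4. q | ~r, v
5. []~(q | ~r), v
6. ~r, v
Accessibility: uRv
Complete open branch: countermodel on a K-frame, so not valid in K.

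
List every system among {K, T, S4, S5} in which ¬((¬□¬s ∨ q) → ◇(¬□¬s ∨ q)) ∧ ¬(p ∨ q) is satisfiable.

K

K-tableau for the formula:
1. ¬((¬□¬s ∨ q) → ◇(¬□¬s ∨ q)) ∧ ¬(p ∨ q), 0
2. ¬((¬□¬s ∨ q) → ◇(¬□¬s ∨ q)), 0
3. ¬(p ∨ q), 0
4. ¬□¬s ∨ q, 0
5. ¬◇(¬□¬s ∨ q), 0
6. ¬p, 0
7. ¬q, 0
8. ¬□¬s, 0
9. s, 1
10. ¬(¬□¬s ∨ q), 1
11. □¬s, 1
12. ¬q, 1
Accessibility: 0R1
Complete open branch: satisfiable in K.
T-tableau for the formula:
1. ¬((¬□¬s ∨ q) → ◇(¬□¬s ∨ q)) ∧ ¬(p ∨ q), 0
2. ¬((¬□¬s ∨ q) → ◇(¬□¬s ∨ q)), 0
3. ¬(p ∨ q), 0
4. ¬□¬s ∨ q, 0
5. ¬◇(¬□¬s ∨ q), 0
6. ¬p, 0
7. ¬q, 0
8. ¬(¬□¬s ∨ q), 0
9. □¬s, 0
10. ¬s, 0
11. ¬□¬s, 0
12. s, 1
13. ¬(¬□¬s ∨ q), 1
14. □¬s, 1
15. ¬q, 1
16. ¬s, 1
Accessibility: 0R0, 0R1, 1R1
Branch closes: s and ¬s both at 1.
Every branch closes (one shown): unsatisfiable in T, hence also in S4, S5 (every S4/S5-frame is a T-frame).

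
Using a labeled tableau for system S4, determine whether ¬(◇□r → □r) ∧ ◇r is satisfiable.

Satisfiable

1. ¬(◇□r → □r) ∧ ◇r, u
2. ¬(◇□r → □r), u
3. ◇r, u
4. ◇□r, u
5. ¬□r, u
6. r, v
7. □r, w
8. r, w
9. ¬r, x
Accessibility: uRu, uRv, uRw, uRx, vRv, wRw, xRx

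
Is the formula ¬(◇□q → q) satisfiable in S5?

Unsatisfiable

1. ¬(◇□q → q), w0
2. ◇□q, w0
3. ¬q, w0
4. □q, w1
5. q, w0
Accessibility: w0Rw0, w0Rw1, w1Rw0, w1Rw1
Branch closes: q and ¬q both at w0.
Every branch closes; the branch above is one of them.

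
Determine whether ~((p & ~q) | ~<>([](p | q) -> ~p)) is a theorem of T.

No, not valid

Tableau for the negation (p & ~q) | ~<>([](p | q) -> ~p):
1. (p & ~q) | ~<>([](p | q) -> ~p), 0
2. ~<>([](p | q) -> ~p), 0
3. ~([](p | q) -> ~p), 0
4. [](p | q), 0
5. p, 0
6. p | q, 0
7. q, 0
Accessibility: 0R0
The negation has an open branch (countermodel exists).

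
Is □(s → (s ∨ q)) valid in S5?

Tableau for the negation ¬□(s → (s ∨ q)):
1. ¬□(s → (s ∨ q)), w0
2. ¬(s → (s ∨ q)), w1
3. s, w1
4. ¬(s ∨ q), w1
5. ¬s, w1
6. ¬q, w1
Accessibility: w0Rw0, w0Rw1, w1Rw0, w1Rw1
Branch closes: s and ¬s both at w1.
All branches of the negation close; one closing branch shown above.

Valid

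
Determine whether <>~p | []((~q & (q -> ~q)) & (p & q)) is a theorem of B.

Invalid (countermodel exists)

Tableau for the negation ~(<>~p | []((~q & (q -> ~q)) & (p & q))):
1. ~(<>~p | []((~q & (q -> ~q)) & (p & q))), w0
2. ~<>~p, w0   [~|-rule on 1]
3. ~[]((~q & (q -> ~q)) & (p & q)), w0   [~|-rule on 1]
4. p, w0   [~<>-rule on 2 via w0Rw0]
5. ~((~q & (q -> ~q)) & (p & q)), w1   [~[]-rule on 3: fresh world w1, w0Rw1]
6. p, w1   [~<>-rule on 2 via w0Rw1]
7. ~(p & q), w1   [~&-rule on 5 (branches; this branch)]
8. ~q, w1   [~&-rule on 7 (branches; this branch)]
Accessibility: w0Rw0, w0Rw1, w1Rw0, w1Rw1
The negation has an open branch (countermodel exists).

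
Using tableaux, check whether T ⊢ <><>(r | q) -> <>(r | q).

Not valid

Tableau for the negation ~(<><>(r | q) -> <>(r | q)):
1. ~(<><>(r | q) -> <>(r | q)), u
2. <><>(r | q), u
3. ~<>(r | q), u
4. ~(r | q), u
5. ~r, u
6. ~q, u
7. <>(r | q), v
8. ~(r | q), v
9. ~r, v
10. ~q, v
11. r | q, w
12. q, w
Accessibility: uRu, uRv, vRv, vRw, wRw
The negation has an open branch (countermodel exists).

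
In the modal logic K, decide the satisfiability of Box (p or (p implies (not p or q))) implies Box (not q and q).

Yes, satisfiable

1. Box (p or (p implies (not p or q))) implies Box (not q and q), 0
2. Box (not q and q), 0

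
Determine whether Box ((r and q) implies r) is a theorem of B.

Valid in B

Tableau for the negation not Box ((r and q) implies r):
1. not Box ((r and q) implies r), w0
2. not ((r and q) implies r), w1
3. r and q, w1
4. not r, w1
5. r, w1
6. q, w1
Accessibility: w0Rw0, w0Rw1, w1Rw0, w1Rw1
Branch closes: r and not r both at w1.
Every branch of the negation's tableau closes; the branch above is one of them.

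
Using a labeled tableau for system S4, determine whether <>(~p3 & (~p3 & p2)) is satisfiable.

1. <>(~p3 & (~p3 & p2)), u
2. ~p3 & (~p3 & p2), v   [<>-rule on 1: fresh world v, uRv]
3. ~p3, v   [&-rule on 2]
4. ~p3 & p2, v   [&-rule on 2]
5. p2, v   [&-rule on 4]
Accessibility: uRu, uRv, vRv

Satisfiable (open branch found)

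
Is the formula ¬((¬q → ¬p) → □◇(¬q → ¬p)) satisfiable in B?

Unsatisfiable (every branch closes)

1. ¬((¬q → ¬p) → □◇(¬q → ¬p)), u
2. ¬q → ¬p, u
3. ¬□◇(¬q → ¬p), u
4. ¬p, u
5. ¬◇(¬q → ¬p), v
6. ¬(¬q → ¬p), u
7. ¬q, u
8. p, u
Accessibility: uRu, uRv, vRu, vRv
Branch closes: p and ¬p both at u.
Every branch closes; the branch above is one of them.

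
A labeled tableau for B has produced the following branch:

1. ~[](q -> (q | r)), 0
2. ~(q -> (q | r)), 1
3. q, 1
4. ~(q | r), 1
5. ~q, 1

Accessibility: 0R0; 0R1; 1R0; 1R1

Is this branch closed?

Both q and ~q appear at 1.

Closed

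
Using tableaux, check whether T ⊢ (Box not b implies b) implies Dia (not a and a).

Tableau for the negation not ((Box not b implies b) implies Dia (not a and a)):
1. not ((Box not b implies b) implies Dia (not a and a)), u
2. Box not b implies b, u
3. not Dia (not a and a), u
4. not (not a and a), u
5. b, u
6. not a, u
Accessibility: uRu
The negation has an open branch (countermodel exists).

No, not valid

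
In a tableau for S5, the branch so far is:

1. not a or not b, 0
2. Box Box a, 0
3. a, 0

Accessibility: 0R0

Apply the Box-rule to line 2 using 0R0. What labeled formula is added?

Box a, 0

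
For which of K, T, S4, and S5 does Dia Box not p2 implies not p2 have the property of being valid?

S4-tableau for the negation not (Dia Box not p2 implies not p2):
1. not (Dia Box not p2 implies not p2), 0
2. Dia Box not p2, 0   [neg-implies-rule on 1]
3. p2, 0   [neg-implies-rule on 1]
4. Box not p2, 1   [Dia-rule on 2: fresh world 1, 0R1]
5. not p2, 1   [Box-rule on 4 via 1R1]
Accessibility: 0R0, 0R1, 1R1
Complete open branch: countermodel on an S4-frame, so not valid in S4, nor in K, T (the same frame is also a K-frame and a T-frame).
S5-tableau for the negation not (Dia Box not p2 implies not p2):
1. not (Dia Box not p2 implies not p2), 0
2. Dia Box not p2, 0   [neg-implies-rule on 1]
3. p2, 0   [neg-implies-rule on 1]
4. Box not p2, 1   [Dia-rule on 2: fresh world 1, 0R1]
5. not p2, 0   [Box-rule on 4 via 1R0]
Accessibility: 0R0, 0R1, 1R0, 1R1
Branch closes: p2 and not p2 both at 0.
Every branch closes (one shown): valid in S5.

S5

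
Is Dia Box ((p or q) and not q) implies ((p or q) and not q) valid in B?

Yes, valid

Tableau for the negation not (Dia Box ((p or q) and not q) implies ((p or q) and not q)):
1. not (Dia Box ((p or q) and not q) implies ((p or q) and not q)), w0
2. Dia Box ((p or q) and not q), w0   [neg-implies-rule on 1]
3. not ((p or q) and not q), w0   [neg-implies-rule on 1]
4. not (p or q), w0   [neg-and-rule on 3 (branches; this branch)]
5. not p, w0   [neg-or-rule on 4]
6. not q, w0   [neg-or-rule on 4]
7. Box ((p or q) and not q), w1   [Dia-rule on 2: fresh world w1, w0Rw1]
8. (p or q) and not q, w0   [Box-rule on 7 via w1Rw0]
9. p or q, w0   [and-rule on 8]
10. (p or q) and not q, w1   [Box-rule on 7 via w1Rw1]
11. p or q, w1   [and-rule on 10]
12. not q, w1   [and-rule on 10]
13. q, w0   [or-rule on 9 (branches; this branch)]
Accessibility: w0Rw0, w0Rw1, w1Rw0, w1Rw1
Branch closes: q and not q both at w0.
All branches of the negation close; one closing branch shown above.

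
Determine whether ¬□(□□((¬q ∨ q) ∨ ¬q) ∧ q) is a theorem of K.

Not valid

Tableau for the negation □(□□((¬q ∨ q) ∨ ¬q) ∧ q):
1. □(□□((¬q ∨ q) ∨ ¬q) ∧ q), 0
The negation has an open branch (countermodel exists).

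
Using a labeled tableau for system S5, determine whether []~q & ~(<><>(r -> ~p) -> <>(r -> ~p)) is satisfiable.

1. []~q & ~(<><>(r -> ~p) -> <>(r -> ~p)), 0
2. []~q, 0
3. ~(<><>(r -> ~p) -> <>(r -> ~p)), 0
4. <><>(r -> ~p), 0
5. ~<>(r -> ~p), 0
6. ~q, 0
7. ~(r -> ~p), 0
8. r, 0
9. p, 0
10. <>(r -> ~p), 1
11. ~q, 1
12. ~(r -> ~p), 1
13. r, 1
14. p, 1
15. r -> ~p, 2
16. ~q, 2
17. ~(r -> ~p), 2
18. r, 2
19. p, 2
20. ~p, 2
Accessibility: 0R0, 0R1, 0R2, 1R0, 1R1, 1R2, 2R0, 2R1, 2R2
Branch closes: p and ~p both at 2.
(One branch shown.) All branches close.

No, unsatisfiable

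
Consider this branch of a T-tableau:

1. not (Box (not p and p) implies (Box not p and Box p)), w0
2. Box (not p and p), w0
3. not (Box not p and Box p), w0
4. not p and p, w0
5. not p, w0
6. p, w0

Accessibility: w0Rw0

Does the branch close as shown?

Both p and not p appear at w0.

Yes, closed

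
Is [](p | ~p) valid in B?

Valid

Tableau for the negation ~[](p | ~p):
1. ~[](p | ~p), 0
2. ~(p | ~p), 1
3. ~p, 1
4. p, 1
Accessibility: 0R0, 0R1, 1R0, 1R1
Branch closes: p and ~p both at 1.
Every branch of the negation's tableau closes; the branch above is one of them.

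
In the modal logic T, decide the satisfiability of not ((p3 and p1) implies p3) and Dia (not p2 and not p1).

1. not ((p3 and p1) implies p3) and Dia (not p2 and not p1), 0
2. not ((p3 and p1) implies p3), 0
3. Dia (not p2 and not p1), 0
4. p3 and p1, 0
5. not p3, 0
6. p3, 0
7. p1, 0
Accessibility: 0R0
Branch closes: p3 and not p3 both at 0.
All branches of the tableau close; one closing branch shown above.

No, unsatisfiable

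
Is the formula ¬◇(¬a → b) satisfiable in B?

1. ¬◇(¬a → b), w0
2. ¬(¬a → b), w0
3. ¬a, w0
4. ¬b, w0
Accessibility: w0Rw0

Satisfiable (open branch found)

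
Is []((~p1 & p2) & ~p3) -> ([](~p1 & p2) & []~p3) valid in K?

Yes, valid

Tableau for the negation ~([]((~p1 & p2) & ~p3) -> ([](~p1 & p2) & []~p3)):
1. ~([]((~p1 & p2) & ~p3) -> ([](~p1 & p2) & []~p3)), u
2. []((~p1 & p2) & ~p3), u
3. ~([](~p1 & p2) & []~p3), u
4. ~[](~p1 & p2), u
5. ~(~p1 & p2), v
6. (~p1 & p2) & ~p3, v
7. ~p1 & p2, v
8. ~p3, v
9. ~p1, v
10. p2, v
11. ~p2, v
Accessibility: uRv
Branch closes: p2 and ~p2 both at v.
Every branch of the negation's tableau closes; the branch above is one of them.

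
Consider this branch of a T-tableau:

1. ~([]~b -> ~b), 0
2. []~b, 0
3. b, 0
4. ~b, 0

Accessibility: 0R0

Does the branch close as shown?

Both b and ~b appear at 0.

Yes, closed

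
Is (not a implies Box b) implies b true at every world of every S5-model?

Not valid

Tableau for the negation not ((not a implies Box b) implies b):
1. not ((not a implies Box b) implies b), 0
2. not a implies Box b, 0   [neg-implies-rule on 1]
3. not b, 0   [neg-implies-rule on 1]
4. a, 0   [implies-rule on 2 (branches; this branch)]
Accessibility: 0R0
The negation has an open branch (countermodel exists).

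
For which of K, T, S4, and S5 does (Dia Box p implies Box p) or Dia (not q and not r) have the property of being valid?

S5

S5-tableau for the negation not ((Dia Box p implies Box p) or Dia (not q and not r)):
1. not ((Dia Box p implies Box p) or Dia (not q and not r)), 0
2. not (Dia Box p implies Box p), 0
3. not Dia (not q and not r), 0
4. Dia Box p, 0
5. not Box p, 0
6. not (not q and not r), 0
7. r, 0
8. Box p, 1
9. not (not q and not r), 1
10. p, 0
11. p, 1
12. r, 1
13. not p, 2
14. not (not q and not r), 2
15. p, 2
Accessibility: 0R0, 0R1, 0R2, 1R0, 1R1, 1R2, 2R0, 2R1, 2R2
Branch closes: p and not p both at 2.
Every branch closes (one shown): valid in S5.
S4-tableau for the negation not ((Dia Box p implies Box p) or Dia (not q and not r)):
1. not ((Dia Box p implies Box p) or Dia (not q and not r)), 0
2. not (Dia Box p implies Box p), 0
3. not Dia (not q and not r), 0
4. Dia Box p, 0
5. not Box p, 0
6. not (not q and not r), 0
7. r, 0
8. Box p, 1
9. not (not q and not r), 1
10. p, 1
11. r, 1
12. not p, 2
13. not (not q and not r), 2
14. r, 2
Accessibility: 0R0, 0R1, 0R2, 1R1, 2R2
Complete open branch: countermodel on an S4-frame, so not valid in S4, nor in K, T (the same frame is also a K-frame and a T-frame).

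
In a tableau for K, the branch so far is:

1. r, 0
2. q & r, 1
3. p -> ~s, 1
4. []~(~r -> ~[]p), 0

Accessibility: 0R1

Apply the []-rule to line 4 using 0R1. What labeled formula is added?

~(~r -> ~[]p), 1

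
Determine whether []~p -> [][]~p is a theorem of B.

No, not valid

Tableau for the negation ~([]~p -> [][]~p):
1. ~([]~p -> [][]~p), u
2. []~p, u   [~->-rule on 1]
3. ~[][]~p, u   [~->-rule on 1]
4. ~p, u   [[]-rule on 2 via uRu]
5. ~[]~p, v   [~[]-rule on 3: fresh world v, uRv]
6. ~p, v   [[]-rule on 2 via uRv]
7. p, w   [~[]-rule on 5: fresh world w, vRw]
Accessibility: uRu, uRv, vRu, vRv, vRw, wRv, wRw
The negation has an open branch (countermodel exists).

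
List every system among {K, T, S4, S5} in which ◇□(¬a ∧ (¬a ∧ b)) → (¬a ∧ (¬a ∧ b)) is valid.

S5

S5-tableau for the negation ¬(◇□(¬a ∧ (¬a ∧ b)) → (¬a ∧ (¬a ∧ b))):
1. ¬(◇□(¬a ∧ (¬a ∧ b)) → (¬a ∧ (¬a ∧ b))), 0
2. ◇□(¬a ∧ (¬a ∧ b)), 0
3. ¬(¬a ∧ (¬a ∧ b)), 0
4. ¬(¬a ∧ b), 0
5. ¬b, 0
6. □(¬a ∧ (¬a ∧ b)), 1
7. ¬a ∧ (¬a ∧ b), 0
8. ¬a, 0
9. ¬a ∧ b, 0
10. b, 0
Accessibility: 0R0, 0R1, 1R0, 1R1
Branch closes: b and ¬b both at 0.
Every branch closes (one shown): valid in S5.
S4-tableau for the negation ¬(◇□(¬a ∧ (¬a ∧ b)) → (¬a ∧ (¬a ∧ b))):
1. ¬(◇□(¬a ∧ (¬a ∧ b)) → (¬a ∧ (¬a ∧ b))), 0
2. ◇□(¬a ∧ (¬a ∧ b)), 0
3. ¬(¬a ∧ (¬a ∧ b)), 0
4. ¬(¬a ∧ b), 0
5. ¬b, 0
6. □(¬a ∧ (¬a ∧ b)), 1
7. ¬a ∧ (¬a ∧ b), 1
8. ¬a, 1
9. ¬a ∧ b, 1
10. b, 1
Accessibility: 0R0, 0R1, 1R1
Complete open branch: countermodel on an S4-frame, so not valid in S4, nor in K, T (the same frame is also a K-frame and a T-frame).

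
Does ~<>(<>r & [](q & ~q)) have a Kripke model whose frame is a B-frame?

1. ~<>(<>r & [](q & ~q)), u
2. ~(<>r & [](q & ~q)), u   [~<>-rule on 1 via uRu]
3. ~[](q & ~q), u   [~&-rule on 2 (branches; this branch)]
4. ~(q & ~q), v   [~[]-rule on 3: fresh world v, uRv]
5. ~(<>r & [](q & ~q)), v   [~<>-rule on 1 via uRv]
6. q, v   [~&-rule on 4 (branches; this branch)]
7. ~[](q & ~q), v   [~&-rule on 5 (branches; this branch)]
8. ~(q & ~q), w   [~[]-rule on 7: fresh world w, vRw]
9. q, w   [~&-rule on 8 (branches; this branch)]
Accessibility: uRu, uRv, vRu, vRv, vRw, wRv, wRw

Yes, satisfiable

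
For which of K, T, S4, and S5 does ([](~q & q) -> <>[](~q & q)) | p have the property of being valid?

T-tableau for the negation ~(([](~q & q) -> <>[](~q & q)) | p):
1. ~(([](~q & q) -> <>[](~q & q)) | p), 0
2. ~([](~q & q) -> <>[](~q & q)), 0   [~|-rule on 1]
3. ~p, 0   [~|-rule on 1]
4. [](~q & q), 0   [~->-rule on 2]
5. ~<>[](~q & q), 0   [~->-rule on 2]
6. ~q & q, 0   [[]-rule on 4 via 0R0]
7. ~q, 0   [&-rule on 6]
8. q, 0   [&-rule on 6]
Accessibility: 0R0
Branch closes: q and ~q both at 0.
Every branch closes (one shown): valid in T, hence also in S4, S5 (every theorem of T is a theorem of S4 and S5).
K-tableau for the negation ~(([](~q & q) -> <>[](~q & q)) | p):
1. ~(([](~q & q) -> <>[](~q & q)) | p), 0
2. ~([](~q & q) -> <>[](~q & q)), 0   [~|-rule on 1]
3. ~p, 0   [~|-rule on 1]
4. [](~q & q), 0   [~->-rule on 2]
5. ~<>[](~q & q), 0   [~->-rule on 2]
Complete open branch: countermodel on a K-frame, so not valid in K.

T, S4, S5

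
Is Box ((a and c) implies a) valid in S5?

Valid in S5

Tableau for the negation not Box ((a and c) implies a):
1. not Box ((a and c) implies a), 0
2. not ((a and c) implies a), 1
3. a and c, 1
4. not a, 1
5. a, 1
6. c, 1
Accessibility: 0R0, 0R1, 1R0, 1R1
Branch closes: a and not a both at 1.
All branches of the negation close; one closing branch shown above.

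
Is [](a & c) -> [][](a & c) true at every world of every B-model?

Tableau for the negation ~([](a & c) -> [][](a & c)):
1. ~([](a & c) -> [][](a & c)), w0
2. [](a & c), w0
3. ~[][](a & c), w0
4. a & c, w0
5. a, w0
6. c, w0
7. ~[](a & c), w1
8. a & c, w1
9. a, w1
10. c, w1
11. ~(a & c), w2
12. ~c, w2
Accessibility: w0Rw0, w0Rw1, w1Rw0, w1Rw1, w1Rw2, w2Rw1, w2Rw2
The negation has an open branch (countermodel exists).

Invalid (countermodel exists)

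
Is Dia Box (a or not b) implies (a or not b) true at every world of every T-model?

Tableau for the negation not (Dia Box (a or not b) implies (a or not b)):
1. not (Dia Box (a or not b) implies (a or not b)), w0
2. Dia Box (a or not b), w0   [neg-implies-rule on 1]
3. not (a or not b), w0   [neg-implies-rule on 1]
4. not a, w0   [neg-or-rule on 3]
5. b, w0   [neg-or-rule on 3]
6. Box (a or not b), w1   [Dia-rule on 2: fresh world w1, w0Rw1]
7. a or not b, w1   [Box-rule on 6 via w1Rw1]
8. not b, w1   [or-rule on 7 (branches; this branch)]
Accessibility: w0Rw0, w0Rw1, w1Rw1
The negation has an open branch (countermodel exists).

Invalid (countermodel exists)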